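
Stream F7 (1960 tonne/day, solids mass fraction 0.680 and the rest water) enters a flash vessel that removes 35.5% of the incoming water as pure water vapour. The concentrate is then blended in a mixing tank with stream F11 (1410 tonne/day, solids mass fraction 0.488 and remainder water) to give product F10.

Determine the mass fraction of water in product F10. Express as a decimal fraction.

Vapour removed = 0.355×0.320×1960 = 222.66 tonne/day; concentrate = 1737.3 tonne/day.
water reaching the mixer = 404.54 (from concentrate) + 1410×0.512 = 1126.5 tonne/day.
Product flow = 1737.3 + 1410 = 3147.3 tonne/day; water fraction = 0.358.

0.358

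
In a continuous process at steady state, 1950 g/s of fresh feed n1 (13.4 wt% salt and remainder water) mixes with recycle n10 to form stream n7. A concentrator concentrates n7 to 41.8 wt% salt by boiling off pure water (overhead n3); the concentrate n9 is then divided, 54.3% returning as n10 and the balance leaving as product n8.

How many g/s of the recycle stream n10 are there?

Overall salt balance (none leaves overhead): salt in fresh feed = salt in product, i.e. 1950×0.134 = (1−0.543)·n9·0.418.
n9 = 261.3/(0.418×0.457) = 1367.9 g/s.
Recycle n10 = 0.543×1367.9 = 742.76 g/s.

742.8 g/s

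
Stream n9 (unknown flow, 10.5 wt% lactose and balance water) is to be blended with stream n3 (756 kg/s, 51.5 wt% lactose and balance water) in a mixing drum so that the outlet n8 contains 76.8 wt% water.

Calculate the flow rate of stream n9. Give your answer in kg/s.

Let n9 be the unknown flow. Total out = 756 + n9.
water balance: 366.66 + 0.895·n9 = 0.768·(756 + n9)
(0.895 − 0.768)·n9 = 0.768×756 − 366.66 = 213.95
n9 = 213.95 / 0.127 = 1684.6 kg/s

1685 kg/s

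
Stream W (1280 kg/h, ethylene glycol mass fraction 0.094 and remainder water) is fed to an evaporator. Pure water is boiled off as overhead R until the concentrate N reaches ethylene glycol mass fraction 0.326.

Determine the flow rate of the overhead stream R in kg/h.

ethylene glycol is conserved: 1280×0.094 = 120.32 kg/h all reports to the concentrate.
Concentrate = 120.32/(target fraction) = 369.08 kg/h.
Overhead = 1280 − 369.08 = 910.92 kg/h.

910.9 kg/h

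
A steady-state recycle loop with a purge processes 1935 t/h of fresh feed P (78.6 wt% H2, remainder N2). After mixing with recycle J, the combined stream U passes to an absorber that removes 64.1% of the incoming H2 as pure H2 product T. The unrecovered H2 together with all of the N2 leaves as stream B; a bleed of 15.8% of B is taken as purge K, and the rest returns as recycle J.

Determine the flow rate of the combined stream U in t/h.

N2 enters only via P and leaves only via the purge: 1935×0.214 = 0.158×(N2 in B), and the absorber passes all N2, so N2 in U = N2 in B = 2620.8 t/h.
H2 in U: m_A = 1935×0.786 + (1−0.158)·(1−0.641)·m_A, so m_A = 1520.9/0.6977 = 2179.8 t/h.
U = 2179.8 + 2620.8 = 4800.6 t/h.

4801 t/h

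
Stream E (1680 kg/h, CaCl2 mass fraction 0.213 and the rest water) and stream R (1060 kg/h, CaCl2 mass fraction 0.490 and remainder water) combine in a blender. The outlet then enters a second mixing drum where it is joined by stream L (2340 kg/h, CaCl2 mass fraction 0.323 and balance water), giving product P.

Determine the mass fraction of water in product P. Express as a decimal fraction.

0.679

Overall, product flow = 5080 kg/h.
water in = 1680×0.787 + 1060×0.510 + 2340×0.677 = 3446.9 kg/h.
water fraction in P = 0.679.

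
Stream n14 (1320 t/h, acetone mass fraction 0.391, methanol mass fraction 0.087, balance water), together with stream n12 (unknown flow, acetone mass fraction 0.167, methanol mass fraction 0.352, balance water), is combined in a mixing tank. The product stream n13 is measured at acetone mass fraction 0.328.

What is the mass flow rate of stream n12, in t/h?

Let n12 be the unknown flow. Total out = 1320 + n12.
acetone balance: 516.12 + 0.167·n12 = 0.328·(1320 + n12)
(0.167 − 0.328)·n12 = 0.328×1320 − 516.12 = -83.16
n12 = -83.16 / -0.161 = 516.52 t/h

516.5 t/h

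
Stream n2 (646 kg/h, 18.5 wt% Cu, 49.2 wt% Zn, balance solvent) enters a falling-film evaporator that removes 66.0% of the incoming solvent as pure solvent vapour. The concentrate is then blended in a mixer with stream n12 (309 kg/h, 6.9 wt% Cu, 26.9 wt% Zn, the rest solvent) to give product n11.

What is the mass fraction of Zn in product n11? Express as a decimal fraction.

Vapour removed = 0.660×0.323×646 = 137.71 kg/h; concentrate = 508.29 kg/h.
Zn reaching the mixer = 317.83 (from concentrate) + 309×0.269 = 400.95 kg/h.
Product flow = 508.29 + 309 = 817.29 kg/h; Zn fraction = 0.491.

0.491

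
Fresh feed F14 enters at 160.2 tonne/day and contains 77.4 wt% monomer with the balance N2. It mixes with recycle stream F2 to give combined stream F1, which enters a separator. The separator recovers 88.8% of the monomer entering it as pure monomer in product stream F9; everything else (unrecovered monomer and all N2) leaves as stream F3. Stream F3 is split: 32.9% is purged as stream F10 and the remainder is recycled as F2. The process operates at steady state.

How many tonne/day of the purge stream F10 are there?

N2 enters only via F14 and leaves only via the purge: 160.2×0.226 = 0.329×(N2 in F3), and the separator passes all N2, so N2 in F1 = N2 in F3 = 110.05 tonne/day.
monomer in F1: m_A = 160.2×0.774 + (1−0.329)·(1−0.888)·m_A, so m_A = 123.99/0.9248 = 134.07 tonne/day.
F3 = (1−0.888)×134.07 + 110.05 = 125.06 tonne/day.
Purge F10 = 0.329×125.06 = 41.145 tonne/day.

41.15 tonne/day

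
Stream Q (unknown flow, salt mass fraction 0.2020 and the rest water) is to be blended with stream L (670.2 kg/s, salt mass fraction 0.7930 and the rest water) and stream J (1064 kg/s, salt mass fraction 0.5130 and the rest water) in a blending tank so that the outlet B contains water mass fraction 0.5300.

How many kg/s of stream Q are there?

Let Q be the unknown flow. Total out = 1734.2 + Q.
water balance: 656.9 + 0.798·Q = 0.530·(1734.2 + Q)
(0.798 − 0.530)·Q = 0.530×1734.2 − 656.9 = 262.23
Q = 262.23 / 0.268 = 978.46 kg/s

978.5 kg/s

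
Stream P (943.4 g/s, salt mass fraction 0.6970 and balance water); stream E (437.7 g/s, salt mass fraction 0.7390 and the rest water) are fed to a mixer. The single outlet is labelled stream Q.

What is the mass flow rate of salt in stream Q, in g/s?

981 g/s

salt out = salt in = 943.4×0.697 + 437.7×0.739 = 981.01 g/s.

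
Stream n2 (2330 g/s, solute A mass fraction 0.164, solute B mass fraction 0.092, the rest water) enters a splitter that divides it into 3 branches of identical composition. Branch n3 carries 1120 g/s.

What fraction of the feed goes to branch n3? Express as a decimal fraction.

0.481

Fraction to n3 = 1120/2330 = 0.4807.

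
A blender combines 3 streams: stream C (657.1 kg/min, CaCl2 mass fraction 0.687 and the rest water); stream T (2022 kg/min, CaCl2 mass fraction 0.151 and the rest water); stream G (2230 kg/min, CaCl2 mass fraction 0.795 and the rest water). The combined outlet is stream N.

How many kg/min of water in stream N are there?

water out = water in = 657.1×0.313 + 2022×0.849 + 2230×0.205 = 2379.5 kg/min.

2380 kg/min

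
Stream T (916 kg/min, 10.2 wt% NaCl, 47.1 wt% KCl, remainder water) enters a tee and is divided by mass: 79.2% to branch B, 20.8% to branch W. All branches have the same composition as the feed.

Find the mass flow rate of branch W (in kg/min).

Branch W flow = 0.208×916 = 190.53 kg/min.

190.5 kg/min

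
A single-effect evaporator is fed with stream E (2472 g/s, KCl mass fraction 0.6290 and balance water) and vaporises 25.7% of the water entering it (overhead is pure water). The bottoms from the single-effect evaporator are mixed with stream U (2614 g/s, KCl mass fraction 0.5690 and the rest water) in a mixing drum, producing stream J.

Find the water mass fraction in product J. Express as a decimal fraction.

Vapour removed = 0.257×0.371×2472 = 235.7 g/s; concentrate = 2236.3 g/s.
water reaching the mixer = 681.41 (from concentrate) + 2614×0.431 = 1808 g/s.
Product flow = 2236.3 + 2614 = 4850.3 g/s; water fraction = 0.3728.

0.3728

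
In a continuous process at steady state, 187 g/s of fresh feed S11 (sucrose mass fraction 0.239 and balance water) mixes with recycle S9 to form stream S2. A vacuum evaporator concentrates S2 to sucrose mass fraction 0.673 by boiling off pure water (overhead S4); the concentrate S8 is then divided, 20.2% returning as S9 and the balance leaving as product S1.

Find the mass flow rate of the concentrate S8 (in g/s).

Overall sucrose balance (none leaves overhead): sucrose in fresh feed = sucrose in product, i.e. 187×0.239 = (1−0.202)·S8·0.673.
S8 = 44.693/(0.673×0.798) = 83.219 g/s.

83.22 g/s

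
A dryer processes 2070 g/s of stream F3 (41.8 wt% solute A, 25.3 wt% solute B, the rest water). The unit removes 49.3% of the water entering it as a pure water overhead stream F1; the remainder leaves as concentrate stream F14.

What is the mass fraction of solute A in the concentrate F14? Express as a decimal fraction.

0.499

solute A is not removed: 2070×0.418 = 865.26 g/s of solute A enters F14.
water entering = 2070×0.329 = 681.03 g/s; overhead removed = 0.493×681.03 = 335.75 g/s.
Concentrate = 2070 − 335.75 = 1734.3 g/s.
Mass fraction = 865.26/1734.3 = 0.499.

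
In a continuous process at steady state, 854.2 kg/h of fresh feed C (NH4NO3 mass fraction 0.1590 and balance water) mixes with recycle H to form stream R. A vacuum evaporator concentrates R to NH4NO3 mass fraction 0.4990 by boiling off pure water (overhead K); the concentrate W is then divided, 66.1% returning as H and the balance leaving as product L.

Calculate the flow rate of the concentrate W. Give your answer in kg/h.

Overall NH4NO3 balance (none leaves overhead): NH4NO3 in fresh feed = NH4NO3 in product, i.e. 854.2×0.159 = (1−0.661)·W·0.499.
W = 135.82/(0.499×0.339) = 802.89 kg/h.

802.9 kg/h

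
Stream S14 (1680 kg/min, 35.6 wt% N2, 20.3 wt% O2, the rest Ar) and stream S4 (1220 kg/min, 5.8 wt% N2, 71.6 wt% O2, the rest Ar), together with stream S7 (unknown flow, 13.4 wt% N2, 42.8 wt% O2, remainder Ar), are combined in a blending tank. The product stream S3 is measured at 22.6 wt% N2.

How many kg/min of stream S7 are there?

Let S7 be the unknown flow. Total out = 2900 + S7.
N2 balance: 668.84 + 0.134·S7 = 0.226·(2900 + S7)
(0.134 − 0.226)·S7 = 0.226×2900 − 668.84 = -13.44
S7 = -13.44 / -0.092 = 146.09 kg/min

146.1 kg/min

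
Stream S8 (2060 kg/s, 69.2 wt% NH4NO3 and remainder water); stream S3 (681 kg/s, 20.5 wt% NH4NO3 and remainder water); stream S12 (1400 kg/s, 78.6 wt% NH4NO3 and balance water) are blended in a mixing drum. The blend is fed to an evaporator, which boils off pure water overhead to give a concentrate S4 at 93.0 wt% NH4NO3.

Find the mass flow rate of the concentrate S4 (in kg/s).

2866 kg/s

NH4NO3 entering = 2060×0.692 + 681×0.205 + 1400×0.786 = 2665.5 kg/s.
All NH4NO3 reports to S4, so S4 = 2665.5/0.930 = 2866.2 kg/s.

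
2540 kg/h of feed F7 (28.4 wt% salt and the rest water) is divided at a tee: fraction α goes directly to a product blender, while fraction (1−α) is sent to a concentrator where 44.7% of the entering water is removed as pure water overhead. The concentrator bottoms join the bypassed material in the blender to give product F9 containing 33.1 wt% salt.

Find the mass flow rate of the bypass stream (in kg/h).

1413 kg/h

All 2540×0.284 = 721.36 kg/h of salt reaches F9, so F9 = 721.36/0.331 = 2179.3 kg/h and vapour = 360.66 kg/h.
The evaporator receives (1−α)·2540 of feed at 0.716 water and removes 0.447 of that water:
0.447×0.716×(1−α)×2540 = 360.66
(1−α) = 360.66/812.93 = 0.4437;  α = 0.5563.
Bypass flow = 0.5563×2540 = 1413.1 kg/h.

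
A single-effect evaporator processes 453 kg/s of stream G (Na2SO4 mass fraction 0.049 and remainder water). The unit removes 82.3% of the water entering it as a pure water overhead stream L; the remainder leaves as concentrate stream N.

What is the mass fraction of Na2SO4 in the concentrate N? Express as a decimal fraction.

0.225

Na2SO4 is not removed: 453×0.049 = 22.197 kg/s of Na2SO4 enters N.
water entering = 453×0.951 = 430.8 kg/s; overhead removed = 0.823×430.8 = 354.55 kg/s.
Concentrate = 453 − 354.55 = 98.449 kg/s.
Mass fraction = 22.197/98.449 = 0.225.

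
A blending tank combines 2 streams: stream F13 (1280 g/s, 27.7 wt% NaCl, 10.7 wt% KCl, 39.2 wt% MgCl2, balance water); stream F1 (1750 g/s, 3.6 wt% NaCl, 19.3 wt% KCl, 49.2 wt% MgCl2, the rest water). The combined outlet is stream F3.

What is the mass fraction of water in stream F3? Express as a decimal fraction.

Total flow out = 1280 + 1750 = 3030 g/s.
water in = 1280×0.224 + 1750×0.279 = 774.97 g/s.
water mass fraction in F3 = 774.97/3030 = 0.256.

0.256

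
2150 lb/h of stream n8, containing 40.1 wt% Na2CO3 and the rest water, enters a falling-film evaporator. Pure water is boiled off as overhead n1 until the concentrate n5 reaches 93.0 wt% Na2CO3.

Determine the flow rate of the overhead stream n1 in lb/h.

Na2CO3 is conserved: 2150×0.401 = 862.15 lb/h all reports to the concentrate.
Concentrate = 862.15/(target fraction) = 927.04 lb/h.
Overhead = 2150 − 927.04 = 1223 lb/h.

1223 lb/h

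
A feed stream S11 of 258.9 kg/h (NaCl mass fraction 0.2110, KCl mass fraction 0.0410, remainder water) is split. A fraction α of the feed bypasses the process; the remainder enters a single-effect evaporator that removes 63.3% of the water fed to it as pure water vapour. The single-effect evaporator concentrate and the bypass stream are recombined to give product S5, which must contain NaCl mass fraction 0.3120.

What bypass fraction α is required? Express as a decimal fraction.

All 258.9×0.211 = 54.628 kg/h of NaCl reaches S5, so S5 = 54.628/0.312 = 175.09 kg/h and vapour = 83.811 kg/h.
The evaporator receives (1−α)·258.9 of feed at 0.748 water and removes 0.633 of that water:
0.633×0.748×(1−α)×258.9 = 83.811
(1−α) = 83.811/122.59 = 0.6837;  α = 0.3163.

0.316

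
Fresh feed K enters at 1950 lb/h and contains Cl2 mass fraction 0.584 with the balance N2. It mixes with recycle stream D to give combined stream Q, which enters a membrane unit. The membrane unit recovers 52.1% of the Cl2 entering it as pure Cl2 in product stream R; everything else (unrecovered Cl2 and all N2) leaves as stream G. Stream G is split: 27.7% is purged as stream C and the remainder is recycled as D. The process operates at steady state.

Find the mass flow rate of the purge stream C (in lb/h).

1042 lb/h

N2 enters only via K and leaves only via the purge: 1950×0.416 = 0.277×(N2 in G), and the membrane unit passes all N2, so N2 in Q = N2 in G = 2928.5 lb/h.
Cl2 in Q: m_A = 1950×0.584 + (1−0.277)·(1−0.521)·m_A, so m_A = 1138.8/0.6537 = 1742.1 lb/h.
G = (1−0.521)×1742.1 + 2928.5 = 3763 lb/h.
Purge C = 0.277×3763 = 1042.4 lb/h.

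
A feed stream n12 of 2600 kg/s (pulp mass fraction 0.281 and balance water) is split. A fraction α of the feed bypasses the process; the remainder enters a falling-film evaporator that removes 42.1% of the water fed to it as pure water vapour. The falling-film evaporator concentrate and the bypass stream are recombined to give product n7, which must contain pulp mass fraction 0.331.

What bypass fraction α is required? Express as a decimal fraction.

All 2600×0.281 = 730.6 kg/s of pulp reaches n7, so n7 = 730.6/0.331 = 2207.3 kg/s and vapour = 392.75 kg/s.
The evaporator receives (1−α)·2600 of feed at 0.719 water and removes 0.421 of that water:
0.421×0.719×(1−α)×2600 = 392.75
(1−α) = 392.75/787.02 = 0.4990;  α = 0.5010.

0.501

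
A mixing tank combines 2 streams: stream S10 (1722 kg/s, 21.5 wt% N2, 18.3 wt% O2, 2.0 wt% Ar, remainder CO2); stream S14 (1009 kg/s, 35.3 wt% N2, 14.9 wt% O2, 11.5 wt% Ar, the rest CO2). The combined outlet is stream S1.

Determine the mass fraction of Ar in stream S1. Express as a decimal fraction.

0.0551

Total flow out = 1722 + 1009 = 2731 kg/s.
Ar in = 1722×0.020 + 1009×0.115 = 150.48 kg/s.
Ar mass fraction in S1 = 150.48/2731 = 0.0551.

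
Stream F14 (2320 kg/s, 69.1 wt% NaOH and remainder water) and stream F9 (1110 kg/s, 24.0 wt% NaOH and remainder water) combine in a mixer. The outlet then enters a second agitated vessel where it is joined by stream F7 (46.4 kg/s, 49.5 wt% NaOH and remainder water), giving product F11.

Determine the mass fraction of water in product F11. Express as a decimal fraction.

Overall, product flow = 3476.4 kg/s.
water in = 2320×0.309 + 1110×0.760 + 46.4×0.505 = 1583.9 kg/s.
water fraction in F11 = 0.456.

0.456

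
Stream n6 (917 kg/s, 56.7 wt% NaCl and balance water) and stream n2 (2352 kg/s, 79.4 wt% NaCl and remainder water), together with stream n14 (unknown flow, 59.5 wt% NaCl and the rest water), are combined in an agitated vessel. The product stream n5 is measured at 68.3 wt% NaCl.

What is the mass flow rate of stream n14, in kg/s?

Let n14 be the unknown flow. Total out = 3269 + n14.
NaCl balance: 2387.4 + 0.595·n14 = 0.683·(3269 + n14)
(0.595 − 0.683)·n14 = 0.683×3269 − 2387.4 = -154.7
n14 = -154.7 / -0.088 = 1758 kg/s

1758 kg/s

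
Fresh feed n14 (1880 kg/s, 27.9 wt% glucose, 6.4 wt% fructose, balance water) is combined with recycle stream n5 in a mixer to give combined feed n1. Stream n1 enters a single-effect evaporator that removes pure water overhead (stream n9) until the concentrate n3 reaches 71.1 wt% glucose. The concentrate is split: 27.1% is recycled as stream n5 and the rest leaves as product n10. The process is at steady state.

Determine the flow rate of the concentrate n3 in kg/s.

1012 kg/s

Overall glucose balance (none leaves overhead): glucose in fresh feed = glucose in product, i.e. 1880×0.279 = (1−0.271)·n3·0.711.
n3 = 524.52/(0.711×0.729) = 1012 kg/s.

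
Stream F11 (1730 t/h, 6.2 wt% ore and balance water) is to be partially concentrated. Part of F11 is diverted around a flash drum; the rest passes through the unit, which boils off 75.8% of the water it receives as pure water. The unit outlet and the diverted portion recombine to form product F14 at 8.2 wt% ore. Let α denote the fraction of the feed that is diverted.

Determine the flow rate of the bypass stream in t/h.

1137 t/h

All 1730×0.062 = 107.26 t/h of ore reaches F14, so F14 = 107.26/0.082 = 1308 t/h and vapour = 421.95 t/h.
The evaporator receives (1−α)·1730 of feed at 0.938 water and removes 0.758 of that water:
0.758×0.938×(1−α)×1730 = 421.95
(1−α) = 421.95/1230 = 0.3430;  α = 0.6570.
Bypass flow = 0.6570×1730 = 1136.5 t/h.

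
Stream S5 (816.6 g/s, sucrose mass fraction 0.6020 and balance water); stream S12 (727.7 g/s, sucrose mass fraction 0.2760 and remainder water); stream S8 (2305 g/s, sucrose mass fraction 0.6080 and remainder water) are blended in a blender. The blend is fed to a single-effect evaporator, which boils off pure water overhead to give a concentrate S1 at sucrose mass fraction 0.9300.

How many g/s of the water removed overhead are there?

sucrose entering = 816.6×0.602 + 727.7×0.276 + 2305×0.608 = 2093.9 g/s.
All sucrose reports to S1, so S1 = 2093.9/0.930 = 2251.5 g/s.
Total feed = 3849.3 g/s; overhead = 3849.3 − 2251.5 = 1597.8 g/s.

1598 g/s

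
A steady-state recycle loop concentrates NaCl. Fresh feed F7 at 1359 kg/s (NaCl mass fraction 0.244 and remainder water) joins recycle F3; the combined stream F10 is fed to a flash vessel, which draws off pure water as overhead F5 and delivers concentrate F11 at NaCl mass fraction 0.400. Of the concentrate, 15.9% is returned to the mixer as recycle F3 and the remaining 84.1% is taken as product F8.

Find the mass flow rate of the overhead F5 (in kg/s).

530 kg/s

Overall NaCl balance (none leaves overhead): NaCl in fresh feed = NaCl in product, i.e. 1359×0.244 = (1−0.159)·F11·0.400.
F11 = 331.6/(0.400×0.841) = 985.72 kg/s.
Recycle F3 = 0.159×985.72 = 156.73 kg/s.
Combined feed F10 = 1359 + 156.73 = 1515.7 kg/s.
Overhead F5 = F10 − F11 = 1515.7 − 985.72 = 530.01 kg/s.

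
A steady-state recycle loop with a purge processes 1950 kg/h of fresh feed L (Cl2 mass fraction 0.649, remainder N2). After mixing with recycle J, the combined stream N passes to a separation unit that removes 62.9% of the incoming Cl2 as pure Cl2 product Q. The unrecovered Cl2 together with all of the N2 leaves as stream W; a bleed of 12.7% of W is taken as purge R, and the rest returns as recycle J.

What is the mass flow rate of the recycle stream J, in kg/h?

N2 enters only via L and leaves only via the purge: 1950×0.351 = 0.127×(N2 in W), and the separation unit passes all N2, so N2 in N = N2 in W = 5389.4 kg/h.
Cl2 in N: m_A = 1950×0.649 + (1−0.127)·(1−0.629)·m_A, so m_A = 1265.5/0.6761 = 1871.8 kg/h.
W = (1−0.629)×1871.8 + 5389.4 = 6083.8 kg/h.
Recycle J = (1−0.127)×6083.8 = 5311.2 kg/h.

5311 kg/h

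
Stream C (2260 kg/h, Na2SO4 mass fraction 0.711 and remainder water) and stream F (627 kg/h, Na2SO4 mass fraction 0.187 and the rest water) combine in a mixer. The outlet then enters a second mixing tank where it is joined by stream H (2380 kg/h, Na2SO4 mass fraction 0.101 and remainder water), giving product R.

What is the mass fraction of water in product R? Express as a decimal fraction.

0.627

Overall, product flow = 5267 kg/h.
water in = 2260×0.289 + 627×0.813 + 2380×0.899 = 3302.5 kg/h.
water fraction in R = 0.627.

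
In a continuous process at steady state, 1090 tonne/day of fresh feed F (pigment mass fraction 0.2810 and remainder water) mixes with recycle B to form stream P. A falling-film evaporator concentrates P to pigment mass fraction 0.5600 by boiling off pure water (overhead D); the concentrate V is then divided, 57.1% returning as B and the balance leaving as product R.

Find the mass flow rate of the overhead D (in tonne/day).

Overall pigment balance (none leaves overhead): pigment in fresh feed = pigment in product, i.e. 1090×0.281 = (1−0.571)·V·0.560.
V = 306.29/(0.560×0.429) = 1274.9 tonne/day.
Recycle B = 0.571×1274.9 = 727.99 tonne/day.
Combined feed P = 1090 + 727.99 = 1818 tonne/day.
Overhead D = P − V = 1818 − 1274.9 = 543.05 tonne/day.

543.1 tonne/day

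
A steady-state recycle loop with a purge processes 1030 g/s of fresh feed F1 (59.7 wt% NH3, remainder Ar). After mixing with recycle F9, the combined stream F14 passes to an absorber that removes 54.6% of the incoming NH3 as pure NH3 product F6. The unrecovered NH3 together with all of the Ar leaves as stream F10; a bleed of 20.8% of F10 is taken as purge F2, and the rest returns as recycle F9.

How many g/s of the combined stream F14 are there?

Ar enters only via F1 and leaves only via the purge: 1030×0.403 = 0.208×(Ar in F10), and the absorber passes all Ar, so Ar in F14 = Ar in F10 = 1995.6 g/s.
NH3 in F14: m_A = 1030×0.597 + (1−0.208)·(1−0.546)·m_A, so m_A = 614.91/0.6404 = 960.15 g/s.
F14 = 960.15 + 1995.6 = 2955.8 g/s.

2956 g/s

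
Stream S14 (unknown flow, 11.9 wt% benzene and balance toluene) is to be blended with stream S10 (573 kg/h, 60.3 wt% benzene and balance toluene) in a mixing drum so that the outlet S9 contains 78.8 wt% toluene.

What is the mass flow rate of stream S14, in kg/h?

Let S14 be the unknown flow. Total out = 573 + S14.
toluene balance: 227.48 + 0.881·S14 = 0.788·(573 + S14)
(0.881 − 0.788)·S14 = 0.788×573 − 227.48 = 224.04
S14 = 224.04 / 0.093 = 2409.1 kg/h

2409 kg/h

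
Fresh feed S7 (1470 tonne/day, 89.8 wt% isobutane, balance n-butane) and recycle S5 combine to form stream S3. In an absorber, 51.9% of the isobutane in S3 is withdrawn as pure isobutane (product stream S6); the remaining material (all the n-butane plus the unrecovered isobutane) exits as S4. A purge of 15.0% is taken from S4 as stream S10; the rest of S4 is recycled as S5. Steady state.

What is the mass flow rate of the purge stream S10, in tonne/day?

311.1 tonne/day

n-butane enters only via S7 and leaves only via the purge: 1470×0.102 = 0.150×(n-butane in S4), and the absorber passes all n-butane, so n-butane in S3 = n-butane in S4 = 999.6 tonne/day.
isobutane in S3: m_A = 1470×0.898 + (1−0.150)·(1−0.519)·m_A, so m_A = 1320.1/0.5912 = 2233 tonne/day.
S4 = (1−0.519)×2233 + 999.6 = 2073.7 tonne/day.
Purge S10 = 0.150×2073.7 = 311.05 tonne/day.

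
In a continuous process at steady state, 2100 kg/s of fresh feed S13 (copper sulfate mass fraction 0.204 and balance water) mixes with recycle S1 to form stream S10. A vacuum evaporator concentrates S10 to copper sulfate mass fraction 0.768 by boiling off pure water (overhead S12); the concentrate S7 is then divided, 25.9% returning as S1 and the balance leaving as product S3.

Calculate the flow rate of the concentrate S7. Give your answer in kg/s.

Overall copper sulfate balance (none leaves overhead): copper sulfate in fresh feed = copper sulfate in product, i.e. 2100×0.204 = (1−0.259)·S7·0.768.
S7 = 428.4/(0.768×0.741) = 752.78 kg/s.

752.8 kg/s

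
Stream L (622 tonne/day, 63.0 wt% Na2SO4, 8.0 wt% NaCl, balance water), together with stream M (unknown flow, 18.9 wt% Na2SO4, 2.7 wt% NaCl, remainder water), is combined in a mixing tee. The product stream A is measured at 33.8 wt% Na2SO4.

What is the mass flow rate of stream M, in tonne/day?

1219 tonne/day

Let M be the unknown flow. Total out = 622 + M.
Na2SO4 balance: 391.86 + 0.189·M = 0.338·(622 + M)
(0.189 − 0.338)·M = 0.338×622 − 391.86 = -181.62
M = -181.62 / -0.149 = 1219 tonne/day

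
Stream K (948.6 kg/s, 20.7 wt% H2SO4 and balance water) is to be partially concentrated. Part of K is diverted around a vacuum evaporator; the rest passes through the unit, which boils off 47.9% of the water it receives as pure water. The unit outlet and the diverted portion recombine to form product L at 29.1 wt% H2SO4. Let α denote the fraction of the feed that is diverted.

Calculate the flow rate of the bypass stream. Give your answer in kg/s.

227.7 kg/s

All 948.6×0.207 = 196.36 kg/s of H2SO4 reaches L, so L = 196.36/0.291 = 674.78 kg/s and vapour = 273.82 kg/s.
The evaporator receives (1−α)·948.6 of feed at 0.793 water and removes 0.479 of that water:
0.479×0.793×(1−α)×948.6 = 273.82
(1−α) = 273.82/360.32 = 0.7599;  α = 0.2401.
Bypass flow = 0.2401×948.6 = 227.72 kg/s.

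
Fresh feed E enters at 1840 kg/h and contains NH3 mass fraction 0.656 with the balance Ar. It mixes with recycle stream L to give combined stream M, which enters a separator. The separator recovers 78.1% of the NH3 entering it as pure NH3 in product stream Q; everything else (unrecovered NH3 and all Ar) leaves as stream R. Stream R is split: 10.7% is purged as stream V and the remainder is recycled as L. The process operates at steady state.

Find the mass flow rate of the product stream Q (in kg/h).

NH3 in M: m_A = 1840×0.656 + (1−0.107)·(1−0.781)·m_A, so m_A = 1207/0.8044 = 1500.5 kg/h.
Product Q = 0.781×1500.5 = 1171.9 kg/h.

1172 kg/h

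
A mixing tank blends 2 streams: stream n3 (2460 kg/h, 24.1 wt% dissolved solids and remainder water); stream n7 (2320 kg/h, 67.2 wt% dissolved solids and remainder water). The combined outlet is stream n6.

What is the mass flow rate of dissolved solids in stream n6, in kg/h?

2152 kg/h

dissolved solids out = dissolved solids in = 2460×0.241 + 2320×0.672 = 2151.9 kg/h.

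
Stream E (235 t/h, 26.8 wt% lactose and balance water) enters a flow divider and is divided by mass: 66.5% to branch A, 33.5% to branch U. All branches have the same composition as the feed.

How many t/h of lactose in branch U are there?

21.1 t/h

Branch U total = 0.335×235 = 78.725 t/h.
lactose in U = 0.268×78.725 = 21.098 t/h.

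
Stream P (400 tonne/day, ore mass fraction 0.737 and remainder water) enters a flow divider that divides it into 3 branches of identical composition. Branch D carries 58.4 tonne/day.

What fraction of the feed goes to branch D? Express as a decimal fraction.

0.146

Fraction to D = 58.4/400 = 0.1460.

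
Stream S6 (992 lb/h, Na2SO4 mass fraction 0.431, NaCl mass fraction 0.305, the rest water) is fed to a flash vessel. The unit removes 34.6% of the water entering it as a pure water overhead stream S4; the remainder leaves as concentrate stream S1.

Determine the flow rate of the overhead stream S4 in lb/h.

water entering = 992×0.264 = 261.89 lb/h; overhead removed = 0.346×261.89 = 90.613 lb/h.

90.61 lb/h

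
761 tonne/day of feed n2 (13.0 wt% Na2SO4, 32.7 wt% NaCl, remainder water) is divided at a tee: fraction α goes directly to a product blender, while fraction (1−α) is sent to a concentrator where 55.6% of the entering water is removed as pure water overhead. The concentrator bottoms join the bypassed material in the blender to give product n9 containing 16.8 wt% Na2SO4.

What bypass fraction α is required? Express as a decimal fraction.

All 761×0.130 = 98.93 tonne/day of Na2SO4 reaches n9, so n9 = 98.93/0.168 = 588.87 tonne/day and vapour = 172.13 tonne/day.
The evaporator receives (1−α)·761 of feed at 0.543 water and removes 0.556 of that water:
0.556×0.543×(1−α)×761 = 172.13
(1−α) = 172.13/229.75 = 0.7492;  α = 0.2508.

0.251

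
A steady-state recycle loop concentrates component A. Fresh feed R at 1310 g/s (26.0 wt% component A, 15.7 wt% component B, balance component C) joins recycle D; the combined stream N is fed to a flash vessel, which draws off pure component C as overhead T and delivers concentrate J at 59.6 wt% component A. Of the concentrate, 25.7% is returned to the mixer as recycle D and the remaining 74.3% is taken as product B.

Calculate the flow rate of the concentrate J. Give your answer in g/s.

Overall component A balance (none leaves overhead): component A in fresh feed = component A in product, i.e. 1310×0.260 = (1−0.257)·J·0.596.
J = 340.6/(0.596×0.743) = 769.15 g/s.

769.1 g/s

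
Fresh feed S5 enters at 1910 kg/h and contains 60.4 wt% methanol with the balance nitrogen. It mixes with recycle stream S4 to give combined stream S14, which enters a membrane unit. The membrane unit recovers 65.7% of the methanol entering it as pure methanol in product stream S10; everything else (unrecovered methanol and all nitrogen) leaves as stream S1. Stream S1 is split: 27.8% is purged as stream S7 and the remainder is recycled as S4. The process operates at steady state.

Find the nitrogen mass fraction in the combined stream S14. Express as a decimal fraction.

nitrogen enters only via S5 and leaves only via the purge: 1910×0.396 = 0.278×(nitrogen in S1), and the membrane unit passes all nitrogen, so nitrogen in S14 = nitrogen in S1 = 2720.7 kg/h.
methanol in S14: m_A = 1910×0.604 + (1−0.278)·(1−0.657)·m_A, so m_A = 1153.6/0.7524 = 1533.4 kg/h.
S14 = 1533.4 + 2720.7 = 4254.1 kg/h.
nitrogen fraction in S14 = 2720.7/4254.1 = 0.640.

0.640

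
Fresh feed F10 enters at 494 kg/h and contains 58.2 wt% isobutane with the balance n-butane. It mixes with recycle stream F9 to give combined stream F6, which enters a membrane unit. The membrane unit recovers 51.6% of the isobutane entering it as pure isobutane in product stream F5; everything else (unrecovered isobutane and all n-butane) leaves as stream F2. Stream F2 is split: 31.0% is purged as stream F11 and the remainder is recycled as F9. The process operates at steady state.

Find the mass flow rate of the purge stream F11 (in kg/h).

n-butane enters only via F10 and leaves only via the purge: 494×0.418 = 0.310×(n-butane in F2), and the membrane unit passes all n-butane, so n-butane in F6 = n-butane in F2 = 666.1 kg/h.
isobutane in F6: m_A = 494×0.582 + (1−0.310)·(1−0.516)·m_A, so m_A = 287.51/0.6660 = 431.67 kg/h.
F2 = (1−0.516)×431.67 + 666.1 = 875.03 kg/h.
Purge F11 = 0.310×875.03 = 271.26 kg/h.

271.3 kg/h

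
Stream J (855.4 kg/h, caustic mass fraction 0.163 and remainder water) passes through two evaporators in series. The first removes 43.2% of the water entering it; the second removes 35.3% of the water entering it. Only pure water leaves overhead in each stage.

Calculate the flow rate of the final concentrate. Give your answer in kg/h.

402.5 kg/h

water in feed = 855.4×0.837 = 715.97 kg/h.
After stage 1: water left = (1−0.432)×715.97 = 406.67; stream total = 546.1 kg/h.
After stage 2: water left = (1−0.353)×406.67 = 263.12; final concentrate = 402.55 kg/h.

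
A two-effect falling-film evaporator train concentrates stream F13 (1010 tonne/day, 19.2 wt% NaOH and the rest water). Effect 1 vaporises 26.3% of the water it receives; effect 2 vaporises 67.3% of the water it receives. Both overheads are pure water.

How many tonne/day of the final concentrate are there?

water in feed = 1010×0.808 = 816.08 tonne/day.
After stage 1: water left = (1−0.263)×816.08 = 601.45; stream total = 795.37 tonne/day.
After stage 2: water left = (1−0.673)×601.45 = 196.67; final concentrate = 390.59 tonne/day.

390.6 tonne/day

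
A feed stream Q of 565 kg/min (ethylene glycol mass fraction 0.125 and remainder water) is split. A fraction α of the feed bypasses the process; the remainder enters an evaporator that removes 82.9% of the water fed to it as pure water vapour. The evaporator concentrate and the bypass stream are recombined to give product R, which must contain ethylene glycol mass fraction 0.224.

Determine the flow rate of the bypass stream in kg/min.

220.8 kg/min

All 565×0.125 = 70.625 kg/min of ethylene glycol reaches R, so R = 70.625/0.224 = 315.29 kg/min and vapour = 249.71 kg/min.
The evaporator receives (1−α)·565 of feed at 0.875 water and removes 0.829 of that water:
0.829×0.875×(1−α)×565 = 249.71
(1−α) = 249.71/409.84 = 0.6093;  α = 0.3907.
Bypass flow = 0.3907×565 = 220.75 kg/min.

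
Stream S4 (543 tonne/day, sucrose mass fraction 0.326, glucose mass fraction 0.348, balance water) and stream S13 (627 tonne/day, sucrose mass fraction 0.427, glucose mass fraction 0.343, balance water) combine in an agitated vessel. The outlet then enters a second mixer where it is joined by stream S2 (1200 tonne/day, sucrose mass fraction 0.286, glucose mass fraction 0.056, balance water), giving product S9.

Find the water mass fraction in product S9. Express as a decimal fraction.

0.469

Overall, product flow = 2370 tonne/day.
water in = 543×0.326 + 627×0.230 + 1200×0.658 = 1110.8 tonne/day.
water fraction in S9 = 0.469.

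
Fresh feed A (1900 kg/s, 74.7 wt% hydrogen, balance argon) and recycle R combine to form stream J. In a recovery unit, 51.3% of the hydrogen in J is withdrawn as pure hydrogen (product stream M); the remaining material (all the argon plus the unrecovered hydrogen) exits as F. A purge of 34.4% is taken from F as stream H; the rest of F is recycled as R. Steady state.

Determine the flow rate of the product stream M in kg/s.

hydrogen in J: m_A = 1900×0.747 + (1−0.344)·(1−0.513)·m_A, so m_A = 1419.3/0.6805 = 2085.6 kg/s.
Product M = 0.513×2085.6 = 1069.9 kg/s.

1070 kg/s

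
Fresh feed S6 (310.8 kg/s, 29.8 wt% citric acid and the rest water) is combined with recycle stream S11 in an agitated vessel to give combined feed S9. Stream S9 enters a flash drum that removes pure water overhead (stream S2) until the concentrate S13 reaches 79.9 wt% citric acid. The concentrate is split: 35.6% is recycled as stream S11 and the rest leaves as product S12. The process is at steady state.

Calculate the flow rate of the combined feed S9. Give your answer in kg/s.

Overall citric acid balance (none leaves overhead): citric acid in fresh feed = citric acid in product, i.e. 310.8×0.298 = (1−0.356)·S13·0.799.
S13 = 92.618/(0.799×0.644) = 180 kg/s.
Recycle S11 = 0.356×180 = 64.079 kg/s.
Combined feed S9 = 310.8 + 64.079 = 374.88 kg/s.

374.9 kg/s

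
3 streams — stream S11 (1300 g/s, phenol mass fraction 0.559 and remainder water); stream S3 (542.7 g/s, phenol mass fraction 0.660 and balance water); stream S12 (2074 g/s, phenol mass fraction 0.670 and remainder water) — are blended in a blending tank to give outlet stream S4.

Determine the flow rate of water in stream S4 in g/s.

1442 g/s

water out = water in = 1300×0.441 + 542.7×0.340 + 2074×0.330 = 1442.2 g/s.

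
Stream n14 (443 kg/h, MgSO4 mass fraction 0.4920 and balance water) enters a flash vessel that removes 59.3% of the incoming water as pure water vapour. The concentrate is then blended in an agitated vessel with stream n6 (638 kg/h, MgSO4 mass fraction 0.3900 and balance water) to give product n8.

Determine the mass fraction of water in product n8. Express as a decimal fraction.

Vapour removed = 0.593×0.508×443 = 133.45 kg/h; concentrate = 309.55 kg/h.
water reaching the mixer = 91.593 (from concentrate) + 638×0.610 = 480.77 kg/h.
Product flow = 309.55 + 638 = 947.55 kg/h; water fraction = 0.5074.

0.5074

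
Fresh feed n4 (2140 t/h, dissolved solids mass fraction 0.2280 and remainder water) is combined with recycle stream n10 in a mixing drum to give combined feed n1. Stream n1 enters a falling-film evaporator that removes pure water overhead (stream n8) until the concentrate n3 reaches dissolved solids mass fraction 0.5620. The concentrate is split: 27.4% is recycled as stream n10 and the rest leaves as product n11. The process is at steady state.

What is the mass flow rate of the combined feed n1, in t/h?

Overall dissolved solids balance (none leaves overhead): dissolved solids in fresh feed = dissolved solids in product, i.e. 2140×0.228 = (1−0.274)·n3·0.562.
n3 = 487.92/(0.562×0.726) = 1195.8 t/h.
Recycle n10 = 0.274×1195.8 = 327.66 t/h.
Combined feed n1 = 2140 + 327.66 = 2467.7 t/h.

2468 t/h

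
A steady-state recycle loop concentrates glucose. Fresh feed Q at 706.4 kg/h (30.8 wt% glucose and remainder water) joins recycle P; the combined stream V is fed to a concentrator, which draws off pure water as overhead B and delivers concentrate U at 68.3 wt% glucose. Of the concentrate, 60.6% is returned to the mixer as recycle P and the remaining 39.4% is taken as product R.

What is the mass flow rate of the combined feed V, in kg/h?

Overall glucose balance (none leaves overhead): glucose in fresh feed = glucose in product, i.e. 706.4×0.308 = (1−0.606)·U·0.683.
U = 217.57/(0.683×0.394) = 808.51 kg/h.
Recycle P = 0.606×808.51 = 489.96 kg/h.
Combined feed V = 706.4 + 489.96 = 1196.4 kg/h.

1196 kg/h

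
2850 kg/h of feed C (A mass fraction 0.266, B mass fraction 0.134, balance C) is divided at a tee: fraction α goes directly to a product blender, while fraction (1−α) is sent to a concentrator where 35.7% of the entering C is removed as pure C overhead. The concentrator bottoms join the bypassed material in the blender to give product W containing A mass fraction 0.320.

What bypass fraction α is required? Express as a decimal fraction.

0.212

All 2850×0.266 = 758.1 kg/h of A reaches W, so W = 758.1/0.320 = 2369.1 kg/h and vapour = 480.94 kg/h.
The evaporator receives (1−α)·2850 of feed at 0.600 C and removes 0.357 of that C:
0.357×0.600×(1−α)×2850 = 480.94
(1−α) = 480.94/610.47 = 0.7878;  α = 0.2122.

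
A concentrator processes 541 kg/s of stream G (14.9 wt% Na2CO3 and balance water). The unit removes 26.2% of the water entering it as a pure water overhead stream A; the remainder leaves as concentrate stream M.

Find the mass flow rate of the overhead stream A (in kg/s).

120.6 kg/s

water entering = 541×0.851 = 460.39 kg/s; overhead removed = 0.262×460.39 = 120.62 kg/s.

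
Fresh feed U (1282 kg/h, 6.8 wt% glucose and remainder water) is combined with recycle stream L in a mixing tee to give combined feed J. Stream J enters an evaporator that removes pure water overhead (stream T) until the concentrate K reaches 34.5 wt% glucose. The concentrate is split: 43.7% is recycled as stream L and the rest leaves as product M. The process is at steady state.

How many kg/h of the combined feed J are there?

Overall glucose balance (none leaves overhead): glucose in fresh feed = glucose in product, i.e. 1282×0.068 = (1−0.437)·K·0.345.
K = 87.176/(0.345×0.563) = 448.82 kg/h.
Recycle L = 0.437×448.82 = 196.13 kg/h.
Combined feed J = 1282 + 196.13 = 1478.1 kg/h.

1478 kg/h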